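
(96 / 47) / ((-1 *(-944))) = 6 / 2773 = 0.00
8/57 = 0.14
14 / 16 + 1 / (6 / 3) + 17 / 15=301 / 120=2.51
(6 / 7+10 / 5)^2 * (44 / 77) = 1600 / 343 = 4.66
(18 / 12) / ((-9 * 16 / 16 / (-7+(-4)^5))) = 1031 / 6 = 171.83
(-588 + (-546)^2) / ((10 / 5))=148764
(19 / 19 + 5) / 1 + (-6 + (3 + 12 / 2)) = 9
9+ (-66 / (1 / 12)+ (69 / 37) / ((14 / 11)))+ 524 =-257.53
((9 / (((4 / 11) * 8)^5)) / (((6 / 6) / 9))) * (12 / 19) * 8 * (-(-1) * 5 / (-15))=-0.65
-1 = -1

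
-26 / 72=-13 / 36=-0.36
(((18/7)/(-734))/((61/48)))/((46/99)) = -21384/3604307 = -0.01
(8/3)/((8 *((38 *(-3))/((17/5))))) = -17/1710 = -0.01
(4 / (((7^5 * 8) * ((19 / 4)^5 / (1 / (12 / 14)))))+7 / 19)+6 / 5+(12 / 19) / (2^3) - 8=-1133013508181 / 178353410970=-6.35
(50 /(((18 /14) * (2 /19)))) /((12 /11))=338.66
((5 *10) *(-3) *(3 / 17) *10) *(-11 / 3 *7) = 115500 / 17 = 6794.12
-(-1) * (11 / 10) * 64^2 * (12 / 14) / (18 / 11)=247808 / 105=2360.08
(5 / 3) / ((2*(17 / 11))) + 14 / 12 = 29 / 17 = 1.71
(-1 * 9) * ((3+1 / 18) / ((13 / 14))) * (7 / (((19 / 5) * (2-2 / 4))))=-26950 / 741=-36.37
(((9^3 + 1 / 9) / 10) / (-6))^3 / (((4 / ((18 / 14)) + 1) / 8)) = -35319837041 / 10114875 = -3491.87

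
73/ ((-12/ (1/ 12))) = -73/ 144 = -0.51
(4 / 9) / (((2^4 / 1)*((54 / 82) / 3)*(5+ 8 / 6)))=41 / 2052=0.02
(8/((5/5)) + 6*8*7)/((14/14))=344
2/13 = 0.15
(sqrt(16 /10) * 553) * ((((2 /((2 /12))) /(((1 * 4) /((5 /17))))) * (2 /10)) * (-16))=-53088 * sqrt(10) /85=-1975.05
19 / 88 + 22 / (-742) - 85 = -2768999 / 32648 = -84.81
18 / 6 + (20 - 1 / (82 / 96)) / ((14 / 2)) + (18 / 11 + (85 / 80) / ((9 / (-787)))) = -85.58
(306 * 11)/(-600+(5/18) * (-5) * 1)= -60588/10825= -5.60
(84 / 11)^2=7056 / 121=58.31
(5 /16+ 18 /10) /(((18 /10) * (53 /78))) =2197 /1272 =1.73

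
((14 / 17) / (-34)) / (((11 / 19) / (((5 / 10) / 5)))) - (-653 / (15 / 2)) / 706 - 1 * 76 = -2554575433 / 33665610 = -75.88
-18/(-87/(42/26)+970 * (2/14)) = -126/593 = -0.21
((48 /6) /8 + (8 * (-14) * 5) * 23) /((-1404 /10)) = 2385 /26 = 91.73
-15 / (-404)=0.04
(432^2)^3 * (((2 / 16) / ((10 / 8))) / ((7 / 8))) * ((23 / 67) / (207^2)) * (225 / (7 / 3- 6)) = -43332248178524160 / 118657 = -365189143316.65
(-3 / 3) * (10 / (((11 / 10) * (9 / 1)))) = -100 / 99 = -1.01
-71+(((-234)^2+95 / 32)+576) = 1768447 / 32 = 55263.97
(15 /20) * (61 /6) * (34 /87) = 1037 /348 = 2.98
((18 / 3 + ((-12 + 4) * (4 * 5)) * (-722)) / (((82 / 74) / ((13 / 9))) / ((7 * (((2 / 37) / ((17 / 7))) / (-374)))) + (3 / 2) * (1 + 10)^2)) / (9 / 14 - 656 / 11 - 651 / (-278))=1.23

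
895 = 895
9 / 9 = 1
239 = 239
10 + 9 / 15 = 53 / 5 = 10.60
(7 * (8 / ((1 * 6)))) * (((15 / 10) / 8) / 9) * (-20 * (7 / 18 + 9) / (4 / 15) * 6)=-29575 / 36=-821.53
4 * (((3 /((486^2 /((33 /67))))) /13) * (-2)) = -22 /5714631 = -0.00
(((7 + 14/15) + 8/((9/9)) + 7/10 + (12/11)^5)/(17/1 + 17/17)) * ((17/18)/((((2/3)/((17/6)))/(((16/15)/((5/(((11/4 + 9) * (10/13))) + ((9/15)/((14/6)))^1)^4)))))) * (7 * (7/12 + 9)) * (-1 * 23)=-137652822254034375373442875/8896573958900978531016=-15472.57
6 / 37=0.16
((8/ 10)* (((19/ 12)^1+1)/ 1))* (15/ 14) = 31/ 14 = 2.21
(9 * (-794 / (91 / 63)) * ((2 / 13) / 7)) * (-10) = 1286280 / 1183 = 1087.30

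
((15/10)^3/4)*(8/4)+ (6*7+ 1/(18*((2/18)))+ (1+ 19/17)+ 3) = 13411/272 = 49.31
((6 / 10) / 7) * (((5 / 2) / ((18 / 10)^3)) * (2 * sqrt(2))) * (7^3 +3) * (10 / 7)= 432500 * sqrt(2) / 11907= 51.37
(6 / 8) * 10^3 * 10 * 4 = 30000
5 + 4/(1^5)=9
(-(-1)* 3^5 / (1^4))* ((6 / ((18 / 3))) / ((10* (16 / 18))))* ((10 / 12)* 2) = 729 / 16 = 45.56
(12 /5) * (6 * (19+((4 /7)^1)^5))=274.48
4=4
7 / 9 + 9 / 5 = 116 / 45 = 2.58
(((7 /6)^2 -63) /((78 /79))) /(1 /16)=-350602 /351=-998.87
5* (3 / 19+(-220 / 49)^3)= -1009795265 / 2235331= -451.74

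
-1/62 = -0.02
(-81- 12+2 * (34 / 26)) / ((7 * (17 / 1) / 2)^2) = -4700 / 184093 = -0.03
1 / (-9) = -0.11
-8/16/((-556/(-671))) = -671/1112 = -0.60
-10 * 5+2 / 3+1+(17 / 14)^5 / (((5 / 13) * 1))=-41.47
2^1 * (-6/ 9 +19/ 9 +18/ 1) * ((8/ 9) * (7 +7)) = 39200/ 81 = 483.95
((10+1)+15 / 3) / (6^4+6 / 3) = 8 / 649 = 0.01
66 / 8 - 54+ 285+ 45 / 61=239.99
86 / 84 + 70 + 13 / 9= 9131 / 126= 72.47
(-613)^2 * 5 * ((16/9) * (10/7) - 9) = -764689915/63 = -12137935.16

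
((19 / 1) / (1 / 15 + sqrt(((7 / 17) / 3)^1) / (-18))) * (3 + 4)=59850 * sqrt(357) / 1661 + 3662820 / 1661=2886.00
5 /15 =1 /3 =0.33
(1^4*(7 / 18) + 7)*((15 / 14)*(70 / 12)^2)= 116375 / 432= 269.39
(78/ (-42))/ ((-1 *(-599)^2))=13/ 2511607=0.00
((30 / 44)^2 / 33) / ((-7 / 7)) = -75 / 5324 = -0.01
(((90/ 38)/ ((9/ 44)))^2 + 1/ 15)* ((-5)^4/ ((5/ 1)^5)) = 726361/ 27075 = 26.83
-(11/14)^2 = -121/196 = -0.62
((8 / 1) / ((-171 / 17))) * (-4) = 544 / 171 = 3.18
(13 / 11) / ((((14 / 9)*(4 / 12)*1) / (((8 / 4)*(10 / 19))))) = 3510 / 1463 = 2.40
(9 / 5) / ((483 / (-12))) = -36 / 805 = -0.04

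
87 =87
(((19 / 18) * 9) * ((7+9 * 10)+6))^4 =14667743362801 / 16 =916733960175.06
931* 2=1862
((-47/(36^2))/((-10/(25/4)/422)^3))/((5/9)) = 11037868925/9216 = 1197685.43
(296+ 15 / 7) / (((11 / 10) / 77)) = 20870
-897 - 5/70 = -12559/14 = -897.07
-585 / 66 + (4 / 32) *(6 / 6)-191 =-17577 / 88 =-199.74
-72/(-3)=24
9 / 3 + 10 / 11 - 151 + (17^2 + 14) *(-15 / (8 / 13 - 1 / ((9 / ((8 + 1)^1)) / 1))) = 128369 / 11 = 11669.91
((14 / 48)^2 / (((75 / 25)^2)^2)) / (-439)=-0.00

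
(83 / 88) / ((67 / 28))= 581 / 1474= 0.39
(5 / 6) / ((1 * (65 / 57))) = 19 / 26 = 0.73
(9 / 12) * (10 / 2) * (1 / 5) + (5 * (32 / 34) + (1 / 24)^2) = 53441 / 9792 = 5.46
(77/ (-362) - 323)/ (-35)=117003/ 12670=9.23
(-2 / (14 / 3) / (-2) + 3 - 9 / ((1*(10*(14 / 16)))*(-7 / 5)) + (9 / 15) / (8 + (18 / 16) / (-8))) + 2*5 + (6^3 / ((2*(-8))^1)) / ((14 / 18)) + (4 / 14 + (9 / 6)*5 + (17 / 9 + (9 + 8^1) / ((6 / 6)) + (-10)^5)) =-221771220341 / 2218230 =-99976.66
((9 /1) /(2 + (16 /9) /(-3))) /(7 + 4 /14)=567 /646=0.88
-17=-17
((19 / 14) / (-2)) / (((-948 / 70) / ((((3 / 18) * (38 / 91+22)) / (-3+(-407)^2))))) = 0.00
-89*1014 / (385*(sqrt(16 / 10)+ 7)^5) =-60122637250 / 2741657251509+ 96198926980*sqrt(10) / 19191600760563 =-0.01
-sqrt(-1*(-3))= -sqrt(3)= -1.73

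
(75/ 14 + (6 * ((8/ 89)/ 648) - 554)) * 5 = -92287075/ 33642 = -2743.21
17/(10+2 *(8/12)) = 3/2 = 1.50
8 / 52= 0.15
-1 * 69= -69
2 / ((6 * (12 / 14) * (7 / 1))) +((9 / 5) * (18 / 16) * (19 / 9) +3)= 2639 / 360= 7.33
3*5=15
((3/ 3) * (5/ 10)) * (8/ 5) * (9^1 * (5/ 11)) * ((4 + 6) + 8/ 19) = 648/ 19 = 34.11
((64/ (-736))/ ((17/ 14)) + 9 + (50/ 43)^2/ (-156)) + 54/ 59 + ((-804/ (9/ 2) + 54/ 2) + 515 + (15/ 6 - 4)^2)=832692155121/ 2218038212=375.42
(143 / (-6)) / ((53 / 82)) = -5863 / 159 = -36.87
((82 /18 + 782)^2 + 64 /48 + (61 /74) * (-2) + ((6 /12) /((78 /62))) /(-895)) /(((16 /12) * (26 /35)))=302022814502297 /483531984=624618.07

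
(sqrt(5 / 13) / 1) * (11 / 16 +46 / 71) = 1517 * sqrt(65) / 14768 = 0.83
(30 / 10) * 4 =12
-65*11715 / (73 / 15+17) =-34823.55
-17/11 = -1.55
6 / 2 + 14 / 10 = 22 / 5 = 4.40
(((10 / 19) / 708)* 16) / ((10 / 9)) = 12 / 1121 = 0.01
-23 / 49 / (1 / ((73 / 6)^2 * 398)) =-24390833 / 882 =-27654.01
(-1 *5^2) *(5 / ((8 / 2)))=-125 / 4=-31.25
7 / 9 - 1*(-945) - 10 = 8422 / 9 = 935.78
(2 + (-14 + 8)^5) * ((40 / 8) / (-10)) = 3887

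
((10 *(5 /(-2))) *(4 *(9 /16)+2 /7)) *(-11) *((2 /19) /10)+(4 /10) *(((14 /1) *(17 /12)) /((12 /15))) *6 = 35559 /532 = 66.84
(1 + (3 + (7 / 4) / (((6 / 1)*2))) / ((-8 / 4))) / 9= -0.06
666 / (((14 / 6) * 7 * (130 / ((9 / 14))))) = 0.20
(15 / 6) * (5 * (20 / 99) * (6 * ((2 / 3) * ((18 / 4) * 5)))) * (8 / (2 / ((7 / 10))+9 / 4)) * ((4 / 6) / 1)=1120000 / 4719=237.34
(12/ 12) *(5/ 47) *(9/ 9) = 5/ 47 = 0.11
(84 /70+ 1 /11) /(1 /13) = 923 /55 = 16.78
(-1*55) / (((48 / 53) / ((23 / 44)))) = -6095 / 192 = -31.74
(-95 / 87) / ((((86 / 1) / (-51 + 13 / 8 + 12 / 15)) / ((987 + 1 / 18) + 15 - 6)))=614.33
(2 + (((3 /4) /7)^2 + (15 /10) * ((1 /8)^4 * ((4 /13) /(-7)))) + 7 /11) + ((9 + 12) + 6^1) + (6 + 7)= 612010649 /14350336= 42.65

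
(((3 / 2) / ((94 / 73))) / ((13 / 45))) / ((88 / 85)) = 837675 / 215072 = 3.89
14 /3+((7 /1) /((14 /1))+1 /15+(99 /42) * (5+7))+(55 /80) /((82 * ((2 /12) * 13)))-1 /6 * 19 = 27182201 /895440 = 30.36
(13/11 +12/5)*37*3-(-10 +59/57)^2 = 317.21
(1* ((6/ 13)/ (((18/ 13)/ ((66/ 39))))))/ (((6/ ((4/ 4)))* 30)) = 11/ 3510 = 0.00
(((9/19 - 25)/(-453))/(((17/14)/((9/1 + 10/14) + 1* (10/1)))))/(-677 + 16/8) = -0.00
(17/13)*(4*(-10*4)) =-2720/13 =-209.23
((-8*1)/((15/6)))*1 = -16/5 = -3.20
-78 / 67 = -1.16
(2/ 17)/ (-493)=-2/ 8381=-0.00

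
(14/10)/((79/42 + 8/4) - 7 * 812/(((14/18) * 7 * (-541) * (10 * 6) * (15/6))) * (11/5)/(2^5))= 0.36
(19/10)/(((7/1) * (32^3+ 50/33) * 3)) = 209/75697580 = 0.00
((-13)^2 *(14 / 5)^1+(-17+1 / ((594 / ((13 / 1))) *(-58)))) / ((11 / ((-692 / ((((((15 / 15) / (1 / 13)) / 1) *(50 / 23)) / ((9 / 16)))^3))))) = -4466144187245979 / 19735738880000000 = -0.23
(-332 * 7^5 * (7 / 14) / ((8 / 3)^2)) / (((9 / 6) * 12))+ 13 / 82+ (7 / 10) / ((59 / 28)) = -16871915323 / 774080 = -21796.09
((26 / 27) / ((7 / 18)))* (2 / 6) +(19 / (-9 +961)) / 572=4045355 / 4900896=0.83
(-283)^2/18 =80089/18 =4449.39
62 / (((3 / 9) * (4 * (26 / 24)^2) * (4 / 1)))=1674 / 169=9.91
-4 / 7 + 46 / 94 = -27 / 329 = -0.08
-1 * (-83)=83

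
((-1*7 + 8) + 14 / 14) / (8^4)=1 / 2048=0.00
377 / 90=4.19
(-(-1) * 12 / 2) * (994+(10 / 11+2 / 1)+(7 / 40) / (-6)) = 5981.28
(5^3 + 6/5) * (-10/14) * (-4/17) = 2524/119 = 21.21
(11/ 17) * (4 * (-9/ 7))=-396/ 119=-3.33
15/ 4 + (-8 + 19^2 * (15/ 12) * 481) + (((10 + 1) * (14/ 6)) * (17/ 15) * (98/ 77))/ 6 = 29302178/ 135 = 217053.17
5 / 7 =0.71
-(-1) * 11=11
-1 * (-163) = 163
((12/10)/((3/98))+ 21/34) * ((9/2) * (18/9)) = 60921/170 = 358.36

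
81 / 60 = 27 / 20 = 1.35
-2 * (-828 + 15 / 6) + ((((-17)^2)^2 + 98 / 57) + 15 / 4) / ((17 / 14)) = 70437.50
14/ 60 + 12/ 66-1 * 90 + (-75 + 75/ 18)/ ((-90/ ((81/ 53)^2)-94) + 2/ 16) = -22692196037/ 254825670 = -89.05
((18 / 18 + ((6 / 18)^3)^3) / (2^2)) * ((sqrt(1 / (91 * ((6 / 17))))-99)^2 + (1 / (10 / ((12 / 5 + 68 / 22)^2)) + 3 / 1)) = 56935294288351 / 23221019250-7733 * sqrt(9282) / 85293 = 2443.15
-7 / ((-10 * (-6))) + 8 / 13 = 389 / 780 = 0.50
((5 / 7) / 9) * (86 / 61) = 430 / 3843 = 0.11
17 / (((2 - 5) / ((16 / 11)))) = -272 / 33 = -8.24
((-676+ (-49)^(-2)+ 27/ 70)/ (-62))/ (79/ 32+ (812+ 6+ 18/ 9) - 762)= 43257304/ 240039975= 0.18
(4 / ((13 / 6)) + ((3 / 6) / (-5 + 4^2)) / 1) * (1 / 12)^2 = 541 / 41184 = 0.01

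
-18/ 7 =-2.57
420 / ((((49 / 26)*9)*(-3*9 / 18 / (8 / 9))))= -8320 / 567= -14.67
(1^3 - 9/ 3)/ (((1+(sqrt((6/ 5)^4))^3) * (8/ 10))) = -78125/ 124562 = -0.63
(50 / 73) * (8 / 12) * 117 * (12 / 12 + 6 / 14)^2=390000 / 3577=109.03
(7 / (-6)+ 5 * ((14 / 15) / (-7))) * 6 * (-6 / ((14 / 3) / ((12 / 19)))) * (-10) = -11880 / 133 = -89.32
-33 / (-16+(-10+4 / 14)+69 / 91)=1001 / 757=1.32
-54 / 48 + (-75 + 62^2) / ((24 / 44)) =165809 / 24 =6908.71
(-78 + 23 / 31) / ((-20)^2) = -479 / 2480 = -0.19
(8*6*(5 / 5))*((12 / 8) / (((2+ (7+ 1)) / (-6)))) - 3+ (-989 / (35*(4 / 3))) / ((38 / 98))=-7665 / 76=-100.86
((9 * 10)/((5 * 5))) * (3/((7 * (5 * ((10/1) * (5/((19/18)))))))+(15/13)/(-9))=-51759/113750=-0.46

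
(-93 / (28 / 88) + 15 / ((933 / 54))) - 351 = -1398543 / 2177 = -642.42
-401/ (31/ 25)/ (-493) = 10025/ 15283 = 0.66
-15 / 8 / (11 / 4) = -15 / 22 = -0.68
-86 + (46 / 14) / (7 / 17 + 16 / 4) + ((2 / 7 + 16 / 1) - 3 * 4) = -42509 / 525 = -80.97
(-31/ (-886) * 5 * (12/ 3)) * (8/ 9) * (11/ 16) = 1705/ 3987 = 0.43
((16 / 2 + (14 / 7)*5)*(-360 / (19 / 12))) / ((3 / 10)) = -259200 / 19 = -13642.11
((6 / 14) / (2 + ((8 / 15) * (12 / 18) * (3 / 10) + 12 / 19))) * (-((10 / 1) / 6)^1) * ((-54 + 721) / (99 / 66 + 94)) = -4752375 / 2608487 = -1.82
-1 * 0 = 0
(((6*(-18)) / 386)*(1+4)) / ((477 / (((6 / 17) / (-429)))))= 60 / 24866699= 0.00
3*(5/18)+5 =35/6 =5.83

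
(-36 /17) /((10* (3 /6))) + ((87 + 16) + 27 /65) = 113806 /1105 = 102.99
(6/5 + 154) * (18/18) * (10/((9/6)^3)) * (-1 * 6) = -24832/9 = -2759.11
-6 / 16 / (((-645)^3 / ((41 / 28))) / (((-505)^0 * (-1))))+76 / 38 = 40071527959 / 20035764000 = 2.00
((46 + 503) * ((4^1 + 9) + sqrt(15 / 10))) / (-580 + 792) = 549 * sqrt(6) / 424 + 7137 / 212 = 36.84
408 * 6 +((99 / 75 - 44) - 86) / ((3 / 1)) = 180383 / 75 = 2405.11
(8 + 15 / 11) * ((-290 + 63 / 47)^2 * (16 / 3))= 303336629872 / 72897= 4161167.54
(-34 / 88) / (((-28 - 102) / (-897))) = -1173 / 440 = -2.67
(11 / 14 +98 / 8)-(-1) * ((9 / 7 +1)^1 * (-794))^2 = 645569019 / 196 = 3293719.48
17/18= 0.94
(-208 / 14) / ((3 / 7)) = -104 / 3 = -34.67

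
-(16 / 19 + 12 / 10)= -194 / 95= -2.04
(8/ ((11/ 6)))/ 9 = 16/ 33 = 0.48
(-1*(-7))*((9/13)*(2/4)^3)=63/104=0.61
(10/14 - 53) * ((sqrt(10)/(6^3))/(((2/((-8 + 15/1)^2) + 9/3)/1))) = -427 * sqrt(10)/5364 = -0.25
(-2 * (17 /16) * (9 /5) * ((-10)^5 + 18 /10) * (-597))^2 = 2085719482321268440761 /40000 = 52142987058031711.02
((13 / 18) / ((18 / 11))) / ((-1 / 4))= -1.77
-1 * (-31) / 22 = 31 / 22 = 1.41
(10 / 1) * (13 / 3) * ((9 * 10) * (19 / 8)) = 18525 / 2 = 9262.50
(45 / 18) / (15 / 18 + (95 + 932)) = 15 / 6167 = 0.00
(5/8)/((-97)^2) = 5/75272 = 0.00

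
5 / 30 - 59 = -58.83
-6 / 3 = -2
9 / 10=0.90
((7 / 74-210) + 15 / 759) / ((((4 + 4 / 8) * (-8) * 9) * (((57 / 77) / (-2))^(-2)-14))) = -1418541919 / 14672805840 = -0.10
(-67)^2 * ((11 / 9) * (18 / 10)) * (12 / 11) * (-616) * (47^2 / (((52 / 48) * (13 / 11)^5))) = -141661537595512704 / 24134045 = -5869780121.63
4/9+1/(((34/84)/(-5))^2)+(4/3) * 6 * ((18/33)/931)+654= 21497110358/26636841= 807.04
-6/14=-3/7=-0.43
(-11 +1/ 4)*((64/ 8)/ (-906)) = 43/ 453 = 0.09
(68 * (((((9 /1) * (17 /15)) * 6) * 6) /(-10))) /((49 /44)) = -2746656 /1225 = -2242.17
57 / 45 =19 / 15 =1.27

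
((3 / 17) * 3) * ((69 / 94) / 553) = 621 / 883694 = 0.00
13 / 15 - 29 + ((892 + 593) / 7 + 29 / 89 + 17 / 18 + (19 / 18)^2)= 188120017 / 1009260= 186.39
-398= -398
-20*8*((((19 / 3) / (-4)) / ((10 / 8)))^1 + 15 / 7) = -140.19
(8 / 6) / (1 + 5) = 2 / 9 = 0.22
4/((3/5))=20/3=6.67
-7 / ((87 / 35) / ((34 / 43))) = -8330 / 3741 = -2.23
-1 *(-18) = 18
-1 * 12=-12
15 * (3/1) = 45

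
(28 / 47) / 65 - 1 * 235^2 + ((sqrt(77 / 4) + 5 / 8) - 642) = -1365373981 / 24440 + sqrt(77) / 2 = -55861.98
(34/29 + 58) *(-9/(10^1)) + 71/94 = -715573/13630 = -52.50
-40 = -40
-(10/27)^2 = -100/729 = -0.14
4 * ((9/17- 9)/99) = -64/187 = -0.34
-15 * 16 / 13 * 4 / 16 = -60 / 13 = -4.62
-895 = -895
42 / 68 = 21 / 34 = 0.62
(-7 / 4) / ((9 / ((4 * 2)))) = -14 / 9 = -1.56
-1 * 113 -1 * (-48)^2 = -2417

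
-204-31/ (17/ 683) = -24641/ 17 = -1449.47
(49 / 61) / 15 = 49 / 915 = 0.05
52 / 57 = 0.91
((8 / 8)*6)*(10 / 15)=4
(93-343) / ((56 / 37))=-4625 / 28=-165.18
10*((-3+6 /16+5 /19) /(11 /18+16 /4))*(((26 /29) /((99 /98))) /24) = -1143415 /6036756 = -0.19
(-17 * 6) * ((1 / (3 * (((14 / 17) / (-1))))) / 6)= 289 / 42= 6.88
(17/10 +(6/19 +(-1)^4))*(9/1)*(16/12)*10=6876/19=361.89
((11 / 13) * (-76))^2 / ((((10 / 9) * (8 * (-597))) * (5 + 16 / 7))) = -305767 / 2858635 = -0.11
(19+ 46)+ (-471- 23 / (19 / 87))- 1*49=-10646 / 19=-560.32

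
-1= -1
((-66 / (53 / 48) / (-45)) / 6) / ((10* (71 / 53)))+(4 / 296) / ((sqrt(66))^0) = 11837 / 394050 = 0.03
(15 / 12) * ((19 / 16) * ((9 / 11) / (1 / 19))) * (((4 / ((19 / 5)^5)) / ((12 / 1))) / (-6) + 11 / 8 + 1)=2117002145 / 38629888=54.80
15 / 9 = 5 / 3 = 1.67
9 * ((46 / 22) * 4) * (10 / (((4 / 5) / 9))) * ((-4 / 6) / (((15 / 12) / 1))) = -49680 / 11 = -4516.36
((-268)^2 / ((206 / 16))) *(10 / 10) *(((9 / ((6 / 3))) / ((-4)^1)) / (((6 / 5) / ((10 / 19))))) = -5386800 / 1957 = -2752.58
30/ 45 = 2/ 3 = 0.67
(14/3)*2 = 28/3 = 9.33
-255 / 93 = -85 / 31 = -2.74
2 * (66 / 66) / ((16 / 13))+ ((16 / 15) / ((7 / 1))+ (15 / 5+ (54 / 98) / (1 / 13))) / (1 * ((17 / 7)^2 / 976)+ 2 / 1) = 77907971 / 11512440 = 6.77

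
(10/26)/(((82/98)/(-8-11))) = -8.73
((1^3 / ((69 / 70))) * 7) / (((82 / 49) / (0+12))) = 48020 / 943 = 50.92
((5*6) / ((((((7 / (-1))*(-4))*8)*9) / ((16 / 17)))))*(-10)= -50 / 357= -0.14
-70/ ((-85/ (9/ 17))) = 126/ 289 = 0.44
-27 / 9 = -3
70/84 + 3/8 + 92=2237/24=93.21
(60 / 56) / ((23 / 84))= 90 / 23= 3.91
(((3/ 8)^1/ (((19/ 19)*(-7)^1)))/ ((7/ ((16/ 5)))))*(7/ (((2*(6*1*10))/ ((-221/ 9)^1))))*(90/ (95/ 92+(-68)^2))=782/ 1145585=0.00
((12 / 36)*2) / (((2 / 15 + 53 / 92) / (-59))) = -54280 / 979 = -55.44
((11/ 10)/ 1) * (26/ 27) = 143/ 135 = 1.06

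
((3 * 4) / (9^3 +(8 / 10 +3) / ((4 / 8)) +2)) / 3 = 20 / 3693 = 0.01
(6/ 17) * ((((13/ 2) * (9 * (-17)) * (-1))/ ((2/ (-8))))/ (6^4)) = -13/ 12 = -1.08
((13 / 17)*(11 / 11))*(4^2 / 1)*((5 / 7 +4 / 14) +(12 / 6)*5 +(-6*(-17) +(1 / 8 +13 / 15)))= 355654 / 255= 1394.72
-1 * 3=-3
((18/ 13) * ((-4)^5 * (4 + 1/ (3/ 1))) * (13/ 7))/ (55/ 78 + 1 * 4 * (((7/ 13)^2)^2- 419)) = 13687345152/ 2009216699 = 6.81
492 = 492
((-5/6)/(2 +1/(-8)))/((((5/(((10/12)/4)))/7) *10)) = -7/540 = -0.01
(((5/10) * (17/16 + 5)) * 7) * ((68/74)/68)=679/2368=0.29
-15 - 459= -474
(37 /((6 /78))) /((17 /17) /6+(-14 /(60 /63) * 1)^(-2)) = 2808.03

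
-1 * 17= -17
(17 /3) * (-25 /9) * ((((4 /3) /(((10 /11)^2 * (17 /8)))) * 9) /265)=-968 /2385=-0.41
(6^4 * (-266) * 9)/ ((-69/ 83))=85839264/ 23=3732141.91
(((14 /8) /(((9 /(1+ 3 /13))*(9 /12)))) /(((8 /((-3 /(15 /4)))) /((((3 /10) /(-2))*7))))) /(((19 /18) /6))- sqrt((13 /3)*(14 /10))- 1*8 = -48224 /6175- sqrt(1365) /15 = -10.27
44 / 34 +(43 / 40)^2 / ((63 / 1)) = 1.31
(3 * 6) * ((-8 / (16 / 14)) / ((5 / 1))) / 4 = -63 / 10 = -6.30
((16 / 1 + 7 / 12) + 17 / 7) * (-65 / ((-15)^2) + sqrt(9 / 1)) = 97417 / 1890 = 51.54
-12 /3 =-4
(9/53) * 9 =1.53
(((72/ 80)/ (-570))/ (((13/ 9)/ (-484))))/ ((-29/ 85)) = -55539/ 35815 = -1.55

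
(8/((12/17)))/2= 17/3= 5.67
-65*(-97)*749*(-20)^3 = -37779560000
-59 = -59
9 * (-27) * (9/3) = -729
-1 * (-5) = 5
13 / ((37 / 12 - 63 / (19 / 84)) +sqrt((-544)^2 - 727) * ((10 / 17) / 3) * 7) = 53795085396 / 7215317142911 +804192480 * sqrt(32801) / 7215317142911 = 0.03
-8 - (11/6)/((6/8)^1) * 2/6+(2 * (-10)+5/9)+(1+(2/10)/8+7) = -21853/1080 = -20.23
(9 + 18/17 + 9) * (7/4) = 567/17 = 33.35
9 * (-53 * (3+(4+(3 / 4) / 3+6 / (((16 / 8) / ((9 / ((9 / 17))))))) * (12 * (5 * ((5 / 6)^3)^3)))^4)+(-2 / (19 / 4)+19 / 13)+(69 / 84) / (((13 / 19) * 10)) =-10127516996928438689094026057796457360220281 / 122315778303087352258788065280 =-82798124145793.97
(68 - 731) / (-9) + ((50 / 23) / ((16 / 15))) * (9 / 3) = 44039 / 552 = 79.78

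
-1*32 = -32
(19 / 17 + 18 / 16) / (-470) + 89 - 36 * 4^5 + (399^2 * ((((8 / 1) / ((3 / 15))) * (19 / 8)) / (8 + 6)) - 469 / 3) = 40014987281 / 38352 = 1043361.16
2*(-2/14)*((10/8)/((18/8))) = -10/63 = -0.16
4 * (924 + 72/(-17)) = 3679.06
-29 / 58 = -1 / 2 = -0.50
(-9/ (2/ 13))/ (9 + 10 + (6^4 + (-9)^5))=117/ 115468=0.00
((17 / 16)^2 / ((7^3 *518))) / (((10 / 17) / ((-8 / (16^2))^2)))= 4913 / 465761730560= 0.00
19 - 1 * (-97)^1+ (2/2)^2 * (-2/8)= 463/4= 115.75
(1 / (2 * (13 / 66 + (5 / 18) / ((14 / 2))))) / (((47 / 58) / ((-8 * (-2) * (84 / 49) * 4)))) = 551232 / 1927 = 286.06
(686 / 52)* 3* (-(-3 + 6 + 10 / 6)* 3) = -554.08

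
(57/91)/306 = 19/9282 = 0.00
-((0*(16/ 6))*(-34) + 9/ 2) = -9/ 2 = -4.50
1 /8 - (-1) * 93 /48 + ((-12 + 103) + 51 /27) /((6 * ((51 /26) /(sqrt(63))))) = 64.71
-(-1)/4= 1/4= 0.25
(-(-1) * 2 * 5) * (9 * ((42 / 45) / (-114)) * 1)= -14 / 19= -0.74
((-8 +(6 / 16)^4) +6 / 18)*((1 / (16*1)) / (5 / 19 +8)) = -1785335 / 30867456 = -0.06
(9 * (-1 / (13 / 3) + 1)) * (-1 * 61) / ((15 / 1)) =-366 / 13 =-28.15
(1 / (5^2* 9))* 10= 2 / 45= 0.04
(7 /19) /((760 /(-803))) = -5621 /14440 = -0.39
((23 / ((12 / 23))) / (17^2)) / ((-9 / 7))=-3703 / 31212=-0.12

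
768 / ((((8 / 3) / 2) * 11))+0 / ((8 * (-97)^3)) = 576 / 11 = 52.36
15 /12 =5 /4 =1.25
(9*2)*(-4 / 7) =-72 / 7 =-10.29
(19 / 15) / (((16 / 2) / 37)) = 703 / 120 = 5.86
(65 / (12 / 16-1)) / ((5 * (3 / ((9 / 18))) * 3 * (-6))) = 13 / 27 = 0.48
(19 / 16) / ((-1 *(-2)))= 0.59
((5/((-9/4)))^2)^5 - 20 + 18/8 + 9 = 40837962545965/13947137604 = 2928.05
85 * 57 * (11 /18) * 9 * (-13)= -692835 /2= -346417.50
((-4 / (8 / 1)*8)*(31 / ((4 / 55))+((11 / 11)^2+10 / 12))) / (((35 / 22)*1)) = -113014 / 105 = -1076.32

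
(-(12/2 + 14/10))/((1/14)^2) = -7252/5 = -1450.40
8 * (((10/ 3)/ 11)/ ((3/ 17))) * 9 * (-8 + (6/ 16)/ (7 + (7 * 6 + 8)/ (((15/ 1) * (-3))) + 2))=-983.21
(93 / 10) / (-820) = -93 / 8200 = -0.01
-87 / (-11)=87 / 11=7.91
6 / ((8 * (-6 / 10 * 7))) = -5 / 28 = -0.18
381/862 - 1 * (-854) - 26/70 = 25767309/30170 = 854.07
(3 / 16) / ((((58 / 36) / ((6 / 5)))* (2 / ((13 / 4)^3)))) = 177957 / 74240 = 2.40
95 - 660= -565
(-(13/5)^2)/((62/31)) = -169/50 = -3.38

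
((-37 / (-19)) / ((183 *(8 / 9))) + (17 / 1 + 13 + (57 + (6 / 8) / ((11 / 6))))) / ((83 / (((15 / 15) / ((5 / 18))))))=80246241 / 21163340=3.79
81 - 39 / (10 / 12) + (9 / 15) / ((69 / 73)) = 4006 / 115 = 34.83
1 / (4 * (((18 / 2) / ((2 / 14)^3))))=1 / 12348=0.00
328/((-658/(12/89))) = -1968/29281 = -0.07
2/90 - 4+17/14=-1741/630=-2.76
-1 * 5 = -5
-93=-93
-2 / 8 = -1 / 4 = -0.25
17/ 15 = 1.13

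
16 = 16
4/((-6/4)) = -8/3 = -2.67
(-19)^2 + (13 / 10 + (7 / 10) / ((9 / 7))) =16328 / 45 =362.84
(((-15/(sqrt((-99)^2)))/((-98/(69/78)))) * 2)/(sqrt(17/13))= 115 * sqrt(221)/714714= 0.00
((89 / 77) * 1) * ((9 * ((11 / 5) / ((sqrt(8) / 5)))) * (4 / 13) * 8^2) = 51264 * sqrt(2) / 91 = 796.68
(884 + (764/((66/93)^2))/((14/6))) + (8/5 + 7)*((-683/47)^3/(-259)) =26615664522616/16268544985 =1636.02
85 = 85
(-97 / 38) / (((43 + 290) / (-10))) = 0.08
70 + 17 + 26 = 113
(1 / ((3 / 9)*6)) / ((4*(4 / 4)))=1 / 8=0.12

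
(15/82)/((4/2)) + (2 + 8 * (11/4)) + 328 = 57743/164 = 352.09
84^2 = 7056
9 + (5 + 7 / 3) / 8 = 119 / 12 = 9.92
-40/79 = -0.51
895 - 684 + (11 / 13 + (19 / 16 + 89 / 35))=1569397 / 7280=215.58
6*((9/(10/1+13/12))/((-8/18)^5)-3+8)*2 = -4272249/8512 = -501.91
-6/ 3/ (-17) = 2/ 17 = 0.12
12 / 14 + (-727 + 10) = -5013 / 7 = -716.14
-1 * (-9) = 9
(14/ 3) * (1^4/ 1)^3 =14/ 3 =4.67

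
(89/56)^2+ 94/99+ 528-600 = -21274445/310464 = -68.52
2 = 2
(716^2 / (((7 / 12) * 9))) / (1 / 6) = 585892.57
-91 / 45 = -2.02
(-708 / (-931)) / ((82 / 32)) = 11328 / 38171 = 0.30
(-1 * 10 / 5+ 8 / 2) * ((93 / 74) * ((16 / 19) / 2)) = 744 / 703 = 1.06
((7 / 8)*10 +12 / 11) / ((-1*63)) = -433 / 2772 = -0.16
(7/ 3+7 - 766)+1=-2267/ 3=-755.67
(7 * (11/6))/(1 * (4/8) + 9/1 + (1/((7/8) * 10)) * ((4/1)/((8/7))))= 35/27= 1.30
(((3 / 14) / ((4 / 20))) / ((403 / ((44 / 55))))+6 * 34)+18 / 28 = 1154607 / 5642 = 204.64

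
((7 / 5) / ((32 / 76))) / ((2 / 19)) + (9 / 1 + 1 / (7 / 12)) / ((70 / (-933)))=-111.22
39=39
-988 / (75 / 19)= -18772 / 75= -250.29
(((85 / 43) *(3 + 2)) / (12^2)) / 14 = 425 / 86688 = 0.00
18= 18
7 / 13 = 0.54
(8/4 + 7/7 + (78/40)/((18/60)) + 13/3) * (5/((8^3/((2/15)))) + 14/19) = 893993/87552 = 10.21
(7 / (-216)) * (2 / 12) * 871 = -6097 / 1296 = -4.70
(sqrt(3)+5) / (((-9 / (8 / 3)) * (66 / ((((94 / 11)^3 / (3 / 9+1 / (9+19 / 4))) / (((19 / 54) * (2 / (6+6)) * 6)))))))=-166116800 / 1694363 - 33223360 * sqrt(3) / 1694363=-132.00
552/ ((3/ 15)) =2760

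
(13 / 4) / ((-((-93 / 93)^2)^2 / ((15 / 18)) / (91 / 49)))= -845 / 168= -5.03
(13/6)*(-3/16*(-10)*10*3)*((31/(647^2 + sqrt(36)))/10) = 1209/1339568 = 0.00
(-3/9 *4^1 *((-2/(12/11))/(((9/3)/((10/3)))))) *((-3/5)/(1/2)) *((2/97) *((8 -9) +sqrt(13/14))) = 176/2619 -88 *sqrt(182)/18333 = 0.00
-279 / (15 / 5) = -93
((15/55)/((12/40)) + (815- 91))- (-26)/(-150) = 597907/825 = 724.74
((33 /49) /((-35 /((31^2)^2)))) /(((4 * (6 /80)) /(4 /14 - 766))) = 108901596320 /2401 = 45356766.48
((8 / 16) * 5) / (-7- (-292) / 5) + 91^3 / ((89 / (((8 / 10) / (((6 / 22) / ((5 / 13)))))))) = 1310988347 / 137238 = 9552.66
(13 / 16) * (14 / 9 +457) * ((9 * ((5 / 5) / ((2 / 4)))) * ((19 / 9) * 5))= 5096845 / 72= 70789.51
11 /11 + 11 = 12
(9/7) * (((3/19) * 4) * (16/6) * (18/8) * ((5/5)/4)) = 1.22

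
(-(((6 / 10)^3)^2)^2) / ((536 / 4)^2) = -531441 / 4383789062500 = -0.00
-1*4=-4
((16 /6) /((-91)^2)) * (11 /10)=44 /124215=0.00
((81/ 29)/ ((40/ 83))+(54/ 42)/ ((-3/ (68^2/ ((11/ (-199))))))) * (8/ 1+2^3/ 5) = 19216380906/ 55825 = 344225.36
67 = 67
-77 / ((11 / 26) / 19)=-3458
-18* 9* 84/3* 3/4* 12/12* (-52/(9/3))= 58968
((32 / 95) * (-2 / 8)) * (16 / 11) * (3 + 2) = -128 / 209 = -0.61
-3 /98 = -0.03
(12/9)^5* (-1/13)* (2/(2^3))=-256/3159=-0.08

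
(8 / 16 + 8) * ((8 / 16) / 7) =17 / 28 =0.61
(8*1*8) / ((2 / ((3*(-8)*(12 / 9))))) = -1024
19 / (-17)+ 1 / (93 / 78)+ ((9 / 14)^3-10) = -14480065 / 1446088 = -10.01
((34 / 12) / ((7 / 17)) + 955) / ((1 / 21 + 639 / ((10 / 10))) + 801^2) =40399 / 26974082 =0.00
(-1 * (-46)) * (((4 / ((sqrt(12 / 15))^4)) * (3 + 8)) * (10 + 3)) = 82225 / 2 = 41112.50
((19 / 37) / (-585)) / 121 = -19 / 2619045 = -0.00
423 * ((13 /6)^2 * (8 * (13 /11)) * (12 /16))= 309777 /22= 14080.77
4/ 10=0.40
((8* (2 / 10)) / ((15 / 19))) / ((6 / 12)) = 304 / 75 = 4.05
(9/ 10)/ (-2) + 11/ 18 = 29/ 180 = 0.16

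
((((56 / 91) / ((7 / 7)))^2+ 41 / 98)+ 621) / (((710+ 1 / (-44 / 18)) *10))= 113280233 / 1292746910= 0.09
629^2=395641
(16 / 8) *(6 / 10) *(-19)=-114 / 5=-22.80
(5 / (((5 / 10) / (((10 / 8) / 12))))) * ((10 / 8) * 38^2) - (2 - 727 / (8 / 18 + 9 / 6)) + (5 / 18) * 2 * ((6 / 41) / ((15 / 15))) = 25854973 / 11480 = 2252.18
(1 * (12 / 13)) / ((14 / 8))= 48 / 91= 0.53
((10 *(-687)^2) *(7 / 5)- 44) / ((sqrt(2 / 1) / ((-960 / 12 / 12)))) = -31148157.42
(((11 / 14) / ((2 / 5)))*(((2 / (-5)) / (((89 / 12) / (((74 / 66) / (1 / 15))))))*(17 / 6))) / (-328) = 0.02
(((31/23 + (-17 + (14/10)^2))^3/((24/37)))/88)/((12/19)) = -343064736474751/4818132000000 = -71.20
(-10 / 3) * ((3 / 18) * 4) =-20 / 9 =-2.22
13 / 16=0.81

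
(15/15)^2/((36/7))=7/36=0.19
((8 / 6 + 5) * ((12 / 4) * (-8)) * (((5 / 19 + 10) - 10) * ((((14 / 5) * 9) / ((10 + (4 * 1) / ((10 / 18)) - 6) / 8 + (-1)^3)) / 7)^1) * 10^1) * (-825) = 2970000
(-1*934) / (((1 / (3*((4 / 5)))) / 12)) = -134496 / 5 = -26899.20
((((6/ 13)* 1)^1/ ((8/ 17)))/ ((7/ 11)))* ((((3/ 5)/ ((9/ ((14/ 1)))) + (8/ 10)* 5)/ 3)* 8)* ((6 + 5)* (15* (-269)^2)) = 22029293396/ 91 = 242080147.21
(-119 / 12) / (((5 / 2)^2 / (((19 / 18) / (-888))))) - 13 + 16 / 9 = -13450939 / 1198800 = -11.22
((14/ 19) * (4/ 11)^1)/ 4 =14/ 209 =0.07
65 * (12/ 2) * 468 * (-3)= -547560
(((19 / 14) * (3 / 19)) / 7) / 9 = 1 / 294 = 0.00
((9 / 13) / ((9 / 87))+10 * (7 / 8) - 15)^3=12167 / 140608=0.09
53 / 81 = 0.65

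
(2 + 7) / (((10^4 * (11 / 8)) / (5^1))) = 9 / 2750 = 0.00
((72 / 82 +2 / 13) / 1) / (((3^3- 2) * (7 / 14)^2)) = 88 / 533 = 0.17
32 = 32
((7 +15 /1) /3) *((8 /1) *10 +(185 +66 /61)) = 357082 /183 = 1951.27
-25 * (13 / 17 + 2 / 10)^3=-551368 / 24565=-22.45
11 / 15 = 0.73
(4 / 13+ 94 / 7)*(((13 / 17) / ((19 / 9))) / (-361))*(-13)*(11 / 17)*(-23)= -37001250 / 13875757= -2.67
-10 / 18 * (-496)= 2480 / 9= 275.56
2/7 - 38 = -264/7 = -37.71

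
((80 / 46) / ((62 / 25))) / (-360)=-25 / 12834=-0.00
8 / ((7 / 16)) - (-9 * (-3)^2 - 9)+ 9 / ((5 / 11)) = 4483 / 35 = 128.09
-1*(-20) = 20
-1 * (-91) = 91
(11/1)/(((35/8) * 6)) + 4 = 4.42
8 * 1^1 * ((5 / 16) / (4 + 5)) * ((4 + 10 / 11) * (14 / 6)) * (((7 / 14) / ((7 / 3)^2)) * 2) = 45 / 77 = 0.58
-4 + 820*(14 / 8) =1431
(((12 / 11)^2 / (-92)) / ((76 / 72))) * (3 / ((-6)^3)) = 9 / 52877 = 0.00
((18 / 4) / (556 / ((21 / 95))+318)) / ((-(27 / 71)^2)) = -497 / 45252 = -0.01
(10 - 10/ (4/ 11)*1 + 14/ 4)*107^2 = -160286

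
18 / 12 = 3 / 2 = 1.50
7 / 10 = 0.70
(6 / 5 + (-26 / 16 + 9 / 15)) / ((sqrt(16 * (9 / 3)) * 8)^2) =7 / 122880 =0.00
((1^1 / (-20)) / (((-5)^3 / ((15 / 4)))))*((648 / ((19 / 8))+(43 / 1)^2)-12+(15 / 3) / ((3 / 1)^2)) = 180439 / 57000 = 3.17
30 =30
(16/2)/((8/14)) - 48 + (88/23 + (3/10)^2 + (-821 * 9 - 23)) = -17116793/2300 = -7442.08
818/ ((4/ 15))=6135/ 2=3067.50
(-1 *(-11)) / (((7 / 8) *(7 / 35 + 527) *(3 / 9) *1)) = 330 / 4613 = 0.07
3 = 3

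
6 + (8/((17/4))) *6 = 294/17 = 17.29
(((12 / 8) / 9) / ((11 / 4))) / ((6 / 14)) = 14 / 99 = 0.14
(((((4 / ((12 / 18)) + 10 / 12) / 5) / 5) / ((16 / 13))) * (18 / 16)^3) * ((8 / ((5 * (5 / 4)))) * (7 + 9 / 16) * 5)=15671799 / 1024000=15.30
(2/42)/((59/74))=0.06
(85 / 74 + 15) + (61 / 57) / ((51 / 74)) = 3807901 / 215118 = 17.70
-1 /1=-1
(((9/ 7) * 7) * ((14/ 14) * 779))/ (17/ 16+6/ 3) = 112176/ 49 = 2289.31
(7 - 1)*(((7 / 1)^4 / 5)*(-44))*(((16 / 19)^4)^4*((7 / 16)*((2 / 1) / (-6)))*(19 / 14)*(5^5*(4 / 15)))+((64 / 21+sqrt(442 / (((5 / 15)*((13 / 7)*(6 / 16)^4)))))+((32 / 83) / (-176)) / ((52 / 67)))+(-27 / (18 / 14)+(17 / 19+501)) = 64*sqrt(714) / 9+10123108548736782549489325039021 / 7567761462138527202454902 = 1337852.23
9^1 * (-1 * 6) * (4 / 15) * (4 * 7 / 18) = -22.40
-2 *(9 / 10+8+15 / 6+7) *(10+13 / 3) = -7912 / 15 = -527.47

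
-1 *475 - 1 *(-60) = -415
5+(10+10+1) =26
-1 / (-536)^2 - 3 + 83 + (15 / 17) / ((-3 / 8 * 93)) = 36325704659 / 454214976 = 79.97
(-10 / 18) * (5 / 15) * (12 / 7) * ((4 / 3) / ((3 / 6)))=-160 / 189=-0.85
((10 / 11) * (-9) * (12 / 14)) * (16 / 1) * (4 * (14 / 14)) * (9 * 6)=-1866240 / 77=-24236.88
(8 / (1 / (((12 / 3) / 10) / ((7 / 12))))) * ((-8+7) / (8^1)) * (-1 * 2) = 48 / 35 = 1.37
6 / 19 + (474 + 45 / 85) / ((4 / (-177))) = -27128913 / 1292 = -20997.61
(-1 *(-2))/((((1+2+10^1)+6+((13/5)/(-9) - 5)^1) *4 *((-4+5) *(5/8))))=36/617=0.06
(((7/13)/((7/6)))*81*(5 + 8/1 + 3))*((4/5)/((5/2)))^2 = 497664/8125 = 61.25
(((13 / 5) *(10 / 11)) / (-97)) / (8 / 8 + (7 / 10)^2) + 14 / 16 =1092081 / 1271864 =0.86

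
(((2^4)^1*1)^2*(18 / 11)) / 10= 2304 / 55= 41.89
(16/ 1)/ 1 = 16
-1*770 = -770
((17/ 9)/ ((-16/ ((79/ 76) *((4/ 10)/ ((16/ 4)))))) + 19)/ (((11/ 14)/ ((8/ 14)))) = 2078017/ 150480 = 13.81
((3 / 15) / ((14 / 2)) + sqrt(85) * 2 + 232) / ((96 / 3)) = sqrt(85) / 16 + 8121 / 1120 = 7.83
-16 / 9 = -1.78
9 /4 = 2.25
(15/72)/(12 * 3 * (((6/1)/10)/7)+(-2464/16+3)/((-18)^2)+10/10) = 4725/82094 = 0.06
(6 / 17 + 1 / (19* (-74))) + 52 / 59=1739625 / 1410218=1.23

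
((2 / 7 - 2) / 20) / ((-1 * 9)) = 1 / 105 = 0.01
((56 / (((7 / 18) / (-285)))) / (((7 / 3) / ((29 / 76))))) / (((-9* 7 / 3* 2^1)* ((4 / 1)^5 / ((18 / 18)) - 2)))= 3915 / 25039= 0.16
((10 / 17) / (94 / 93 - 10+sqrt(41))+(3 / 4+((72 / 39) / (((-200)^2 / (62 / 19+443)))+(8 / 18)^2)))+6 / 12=781802870029213 / 585492750765000 - 86490 * sqrt(41) / 5852879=1.24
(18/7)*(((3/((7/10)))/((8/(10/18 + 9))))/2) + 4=1037/98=10.58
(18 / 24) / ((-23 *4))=-3 / 368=-0.01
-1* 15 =-15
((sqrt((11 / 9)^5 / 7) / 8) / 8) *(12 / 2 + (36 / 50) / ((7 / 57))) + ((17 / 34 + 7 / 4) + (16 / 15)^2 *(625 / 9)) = 20933 *sqrt(77) / 1587600 + 26329 / 324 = 81.38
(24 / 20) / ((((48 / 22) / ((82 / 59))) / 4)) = 902 / 295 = 3.06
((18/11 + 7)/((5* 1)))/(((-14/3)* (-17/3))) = 171/2618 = 0.07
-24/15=-8/5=-1.60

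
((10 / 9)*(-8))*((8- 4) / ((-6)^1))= 160 / 27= 5.93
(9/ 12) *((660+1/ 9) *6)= 5941/ 2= 2970.50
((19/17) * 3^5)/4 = 4617/68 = 67.90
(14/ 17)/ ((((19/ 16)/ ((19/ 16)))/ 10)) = 8.24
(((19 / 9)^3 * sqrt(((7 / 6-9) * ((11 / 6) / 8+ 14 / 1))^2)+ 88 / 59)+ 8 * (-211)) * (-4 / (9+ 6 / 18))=7900399027 / 28903392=273.34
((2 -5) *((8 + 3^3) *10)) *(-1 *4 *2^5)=134400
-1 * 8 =-8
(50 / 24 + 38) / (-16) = -481 / 192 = -2.51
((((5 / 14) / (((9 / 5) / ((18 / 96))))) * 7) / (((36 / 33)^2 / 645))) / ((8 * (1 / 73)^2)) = 3465848375 / 36864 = 94017.15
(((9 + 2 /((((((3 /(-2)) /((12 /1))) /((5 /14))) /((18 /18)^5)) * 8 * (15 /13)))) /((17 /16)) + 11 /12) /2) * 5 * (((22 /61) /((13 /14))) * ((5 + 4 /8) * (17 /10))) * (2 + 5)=3549777 /6344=559.55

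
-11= -11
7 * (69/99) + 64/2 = 1217/33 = 36.88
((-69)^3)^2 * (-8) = -863345304648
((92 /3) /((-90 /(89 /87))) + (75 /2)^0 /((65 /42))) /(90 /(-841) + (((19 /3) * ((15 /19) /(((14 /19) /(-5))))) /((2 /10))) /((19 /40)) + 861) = 9223508 /15613762905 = 0.00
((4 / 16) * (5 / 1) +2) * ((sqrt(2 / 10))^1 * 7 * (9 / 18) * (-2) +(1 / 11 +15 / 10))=-5.00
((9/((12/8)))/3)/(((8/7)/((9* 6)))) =189/2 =94.50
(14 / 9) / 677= 14 / 6093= 0.00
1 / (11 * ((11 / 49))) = 49 / 121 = 0.40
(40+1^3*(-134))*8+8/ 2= -748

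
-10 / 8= -5 / 4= -1.25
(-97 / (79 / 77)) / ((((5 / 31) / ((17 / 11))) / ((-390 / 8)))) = 13955487 / 316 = 44162.93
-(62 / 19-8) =90 / 19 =4.74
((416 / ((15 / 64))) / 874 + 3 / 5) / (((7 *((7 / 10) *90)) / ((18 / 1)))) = 6898 / 64239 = 0.11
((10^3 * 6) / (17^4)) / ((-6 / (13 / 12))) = -3250 / 250563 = -0.01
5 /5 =1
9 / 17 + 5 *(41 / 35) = 760 / 119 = 6.39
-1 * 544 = -544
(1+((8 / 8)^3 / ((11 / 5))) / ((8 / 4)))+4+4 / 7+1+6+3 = 2433 / 154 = 15.80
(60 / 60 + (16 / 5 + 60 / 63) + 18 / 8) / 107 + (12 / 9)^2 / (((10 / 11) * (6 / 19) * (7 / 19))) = 16.88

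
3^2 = 9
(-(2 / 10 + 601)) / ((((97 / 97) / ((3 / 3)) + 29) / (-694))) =347694 / 25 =13907.76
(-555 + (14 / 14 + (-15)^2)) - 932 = -1261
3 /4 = 0.75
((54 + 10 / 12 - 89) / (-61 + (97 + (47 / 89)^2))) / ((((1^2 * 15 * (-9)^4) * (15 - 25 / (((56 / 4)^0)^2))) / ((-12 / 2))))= -324761 / 56562052950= -0.00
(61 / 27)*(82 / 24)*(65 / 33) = 162565 / 10692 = 15.20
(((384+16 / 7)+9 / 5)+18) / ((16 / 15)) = 42639 / 112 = 380.71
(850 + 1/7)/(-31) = -5951/217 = -27.42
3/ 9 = 1/ 3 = 0.33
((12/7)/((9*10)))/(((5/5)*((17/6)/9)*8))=9/1190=0.01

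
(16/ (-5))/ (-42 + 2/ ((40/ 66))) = 32/ 387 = 0.08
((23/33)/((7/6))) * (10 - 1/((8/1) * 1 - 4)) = 897/154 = 5.82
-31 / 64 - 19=-1247 / 64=-19.48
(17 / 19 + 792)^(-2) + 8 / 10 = 181563741 / 226954225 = 0.80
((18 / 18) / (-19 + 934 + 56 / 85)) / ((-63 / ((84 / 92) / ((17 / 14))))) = -70 / 5370339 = -0.00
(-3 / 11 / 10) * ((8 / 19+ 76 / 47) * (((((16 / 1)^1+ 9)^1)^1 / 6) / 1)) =-2275 / 9823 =-0.23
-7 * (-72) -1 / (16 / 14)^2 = 32207 / 64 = 503.23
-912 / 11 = -82.91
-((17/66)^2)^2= -83521/18974736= -0.00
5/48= 0.10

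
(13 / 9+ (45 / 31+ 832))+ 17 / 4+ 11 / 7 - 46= 6208333 / 7812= 794.72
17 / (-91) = -17 / 91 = -0.19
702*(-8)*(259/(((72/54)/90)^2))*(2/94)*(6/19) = -39763596600/893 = -44528103.70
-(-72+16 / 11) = 776 / 11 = 70.55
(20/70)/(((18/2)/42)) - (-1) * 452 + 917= 4111/3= 1370.33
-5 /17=-0.29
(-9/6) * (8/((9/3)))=-4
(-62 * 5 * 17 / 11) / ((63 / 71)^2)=-26566070 / 43659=-608.49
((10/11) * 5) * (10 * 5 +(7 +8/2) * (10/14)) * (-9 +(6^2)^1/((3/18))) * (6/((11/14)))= 50301000/121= 415710.74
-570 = -570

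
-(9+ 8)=-17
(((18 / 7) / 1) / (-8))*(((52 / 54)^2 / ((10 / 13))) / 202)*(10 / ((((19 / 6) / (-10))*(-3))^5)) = -3515200000 / 141798761433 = -0.02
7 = 7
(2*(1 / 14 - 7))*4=-55.43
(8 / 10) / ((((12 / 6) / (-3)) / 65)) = -78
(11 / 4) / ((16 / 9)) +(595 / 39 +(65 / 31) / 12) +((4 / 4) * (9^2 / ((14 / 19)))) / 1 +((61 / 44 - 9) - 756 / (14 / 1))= 65.29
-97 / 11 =-8.82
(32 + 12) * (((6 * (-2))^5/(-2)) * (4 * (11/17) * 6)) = 1445216256/17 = 85012720.94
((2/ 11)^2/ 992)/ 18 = 1/ 540144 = 0.00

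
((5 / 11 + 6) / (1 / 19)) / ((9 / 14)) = 18886 / 99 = 190.77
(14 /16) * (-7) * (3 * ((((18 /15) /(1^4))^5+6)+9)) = -8033697 /25000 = -321.35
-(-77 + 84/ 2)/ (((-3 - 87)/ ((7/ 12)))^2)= 343/ 233280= 0.00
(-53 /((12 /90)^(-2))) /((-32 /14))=371 /900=0.41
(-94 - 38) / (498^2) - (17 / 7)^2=-5973302 / 1012683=-5.90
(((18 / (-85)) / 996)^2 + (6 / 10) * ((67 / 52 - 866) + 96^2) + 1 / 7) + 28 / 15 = 136227739124611 / 27176071650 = 5012.78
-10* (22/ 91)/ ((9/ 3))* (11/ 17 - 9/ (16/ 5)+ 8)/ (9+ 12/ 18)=-87285/ 179452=-0.49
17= 17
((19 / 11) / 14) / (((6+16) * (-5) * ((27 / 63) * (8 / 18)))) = -57 / 9680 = -0.01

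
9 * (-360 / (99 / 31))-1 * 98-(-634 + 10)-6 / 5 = -26936 / 55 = -489.75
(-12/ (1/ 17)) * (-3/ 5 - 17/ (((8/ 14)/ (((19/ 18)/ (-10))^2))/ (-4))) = -399823/ 2700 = -148.08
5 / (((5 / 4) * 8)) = 1 / 2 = 0.50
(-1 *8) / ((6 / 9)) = -12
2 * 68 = 136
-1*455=-455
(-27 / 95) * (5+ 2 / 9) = -1.48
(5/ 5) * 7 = 7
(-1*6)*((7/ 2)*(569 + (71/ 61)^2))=-44568090/ 3721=-11977.45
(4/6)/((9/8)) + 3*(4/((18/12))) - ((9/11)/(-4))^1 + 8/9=11507/1188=9.69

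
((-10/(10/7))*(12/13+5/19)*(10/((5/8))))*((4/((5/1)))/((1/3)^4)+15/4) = -11247684/1235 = -9107.44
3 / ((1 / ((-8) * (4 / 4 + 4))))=-120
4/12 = 1/3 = 0.33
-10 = -10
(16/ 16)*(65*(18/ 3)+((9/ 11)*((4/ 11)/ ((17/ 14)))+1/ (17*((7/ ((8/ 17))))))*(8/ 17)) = 1623398842/ 4161311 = 390.12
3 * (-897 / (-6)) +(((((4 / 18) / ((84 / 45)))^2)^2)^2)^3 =407141541798538708223833223041230220094881 / 907784931546351634835748413459499319296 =448.50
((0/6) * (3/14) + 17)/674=17/674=0.03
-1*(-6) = 6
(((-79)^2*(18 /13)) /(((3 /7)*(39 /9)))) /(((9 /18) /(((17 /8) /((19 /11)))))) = 73525221 /6422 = 11448.96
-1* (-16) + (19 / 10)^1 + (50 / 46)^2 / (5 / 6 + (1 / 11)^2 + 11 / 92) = 141226583 / 7382770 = 19.13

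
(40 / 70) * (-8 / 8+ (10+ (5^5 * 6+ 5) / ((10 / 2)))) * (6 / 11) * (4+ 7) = 90240 / 7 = 12891.43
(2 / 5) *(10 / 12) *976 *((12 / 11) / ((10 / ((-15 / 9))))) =-1952 / 33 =-59.15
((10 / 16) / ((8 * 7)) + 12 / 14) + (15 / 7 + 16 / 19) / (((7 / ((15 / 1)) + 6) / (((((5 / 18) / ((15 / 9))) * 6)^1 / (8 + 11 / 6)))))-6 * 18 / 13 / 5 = -2363079163 / 3166421440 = -0.75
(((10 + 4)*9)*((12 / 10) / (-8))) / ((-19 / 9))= 1701 / 190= 8.95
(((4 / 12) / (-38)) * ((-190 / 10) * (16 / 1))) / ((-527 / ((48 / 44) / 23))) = -32 / 133331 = -0.00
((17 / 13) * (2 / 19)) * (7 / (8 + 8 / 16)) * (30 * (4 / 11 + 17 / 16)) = 26355 / 5434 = 4.85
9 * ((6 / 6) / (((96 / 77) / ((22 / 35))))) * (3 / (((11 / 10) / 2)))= 99 / 4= 24.75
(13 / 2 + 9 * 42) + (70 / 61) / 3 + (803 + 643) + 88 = 702311 / 366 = 1918.88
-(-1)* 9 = 9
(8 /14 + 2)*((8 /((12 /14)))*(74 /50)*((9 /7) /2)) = 22.83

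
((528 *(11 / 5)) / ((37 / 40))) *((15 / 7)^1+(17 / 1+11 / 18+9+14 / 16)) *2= 74415.16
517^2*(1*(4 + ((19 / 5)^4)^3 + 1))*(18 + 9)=15973066557435402512658 / 244140625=65425680619255.41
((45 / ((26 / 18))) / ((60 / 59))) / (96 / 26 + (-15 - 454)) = -1593 / 24196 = -0.07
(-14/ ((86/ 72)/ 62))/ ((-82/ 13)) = 203112/ 1763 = 115.21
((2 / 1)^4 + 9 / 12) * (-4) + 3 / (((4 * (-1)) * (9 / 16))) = -205 / 3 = -68.33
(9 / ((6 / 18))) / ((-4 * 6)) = -9 / 8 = -1.12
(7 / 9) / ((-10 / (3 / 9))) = -7 / 270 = -0.03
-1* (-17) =17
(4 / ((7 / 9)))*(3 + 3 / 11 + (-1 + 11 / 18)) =1142 / 77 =14.83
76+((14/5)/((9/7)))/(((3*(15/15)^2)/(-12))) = 3028/45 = 67.29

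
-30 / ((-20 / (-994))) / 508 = -2.94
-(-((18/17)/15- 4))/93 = -334/7905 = -0.04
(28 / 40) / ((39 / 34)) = 119 / 195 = 0.61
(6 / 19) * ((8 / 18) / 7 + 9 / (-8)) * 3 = -535 / 532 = -1.01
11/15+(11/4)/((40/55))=2167/480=4.51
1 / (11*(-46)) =-1 / 506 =-0.00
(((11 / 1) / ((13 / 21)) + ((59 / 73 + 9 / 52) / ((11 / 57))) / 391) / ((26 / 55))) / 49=1451616885 / 1890916664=0.77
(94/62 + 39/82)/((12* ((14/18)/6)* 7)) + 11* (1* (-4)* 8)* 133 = -11662569089/249116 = -46815.82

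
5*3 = 15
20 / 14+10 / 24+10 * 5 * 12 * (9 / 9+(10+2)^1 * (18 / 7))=1605755 / 84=19116.13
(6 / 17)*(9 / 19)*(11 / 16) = 0.11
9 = 9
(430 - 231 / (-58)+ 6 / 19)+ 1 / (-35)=16749793 / 38570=434.27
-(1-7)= 6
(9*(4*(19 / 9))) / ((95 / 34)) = 136 / 5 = 27.20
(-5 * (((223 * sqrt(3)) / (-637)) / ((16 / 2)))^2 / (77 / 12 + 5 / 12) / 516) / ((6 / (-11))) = 2735095 / 183134911232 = 0.00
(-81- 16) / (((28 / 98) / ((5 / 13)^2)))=-16975 / 338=-50.22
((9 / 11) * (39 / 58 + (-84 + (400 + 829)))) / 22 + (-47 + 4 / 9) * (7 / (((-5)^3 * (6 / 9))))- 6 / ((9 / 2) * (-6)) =738056507 / 15790500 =46.74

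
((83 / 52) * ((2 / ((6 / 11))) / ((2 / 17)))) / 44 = 1411 / 1248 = 1.13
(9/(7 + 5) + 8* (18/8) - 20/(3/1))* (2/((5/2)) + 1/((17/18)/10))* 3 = 412.82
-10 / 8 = -5 / 4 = -1.25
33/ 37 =0.89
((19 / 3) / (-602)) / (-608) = 1 / 57792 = 0.00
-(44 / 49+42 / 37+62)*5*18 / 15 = -384.20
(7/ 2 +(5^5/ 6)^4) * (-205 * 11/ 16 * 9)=-215053558359838055/ 2304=-93339218038124.16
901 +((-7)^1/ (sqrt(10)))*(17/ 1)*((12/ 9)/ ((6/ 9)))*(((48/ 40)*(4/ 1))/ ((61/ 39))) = 901 - 111384*sqrt(10)/ 1525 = 670.03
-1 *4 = -4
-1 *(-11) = 11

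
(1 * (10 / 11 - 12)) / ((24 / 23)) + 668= 86773 / 132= 657.37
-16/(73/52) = -832/73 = -11.40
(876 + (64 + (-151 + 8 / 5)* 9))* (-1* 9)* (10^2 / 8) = 91035 / 2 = 45517.50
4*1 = 4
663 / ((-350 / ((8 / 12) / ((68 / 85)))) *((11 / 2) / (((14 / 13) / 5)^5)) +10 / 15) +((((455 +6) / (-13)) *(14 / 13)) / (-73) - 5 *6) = -208864505247521096 / 7085679245232991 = -29.48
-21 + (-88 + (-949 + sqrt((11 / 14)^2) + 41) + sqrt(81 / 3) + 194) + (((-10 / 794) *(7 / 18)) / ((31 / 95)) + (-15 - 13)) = -659217632 / 775341 + 3 *sqrt(3) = -845.03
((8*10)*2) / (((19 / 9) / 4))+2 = 5798 / 19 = 305.16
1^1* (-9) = -9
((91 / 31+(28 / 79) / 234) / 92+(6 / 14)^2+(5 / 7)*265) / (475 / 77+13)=117067305839 / 11841835824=9.89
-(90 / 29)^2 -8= -14828 / 841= -17.63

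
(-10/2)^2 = 25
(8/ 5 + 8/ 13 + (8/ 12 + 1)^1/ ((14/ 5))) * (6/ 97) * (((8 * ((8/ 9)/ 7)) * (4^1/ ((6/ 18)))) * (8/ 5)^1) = 3.39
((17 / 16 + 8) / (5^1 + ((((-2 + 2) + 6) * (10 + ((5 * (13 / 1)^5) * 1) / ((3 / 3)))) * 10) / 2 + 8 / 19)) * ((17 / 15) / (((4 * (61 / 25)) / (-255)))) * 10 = -99524375 / 2065588545056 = -0.00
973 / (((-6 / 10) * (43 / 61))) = -296765 / 129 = -2300.50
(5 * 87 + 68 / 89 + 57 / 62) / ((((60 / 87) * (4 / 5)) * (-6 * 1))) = -69878951 / 529728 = -131.91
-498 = -498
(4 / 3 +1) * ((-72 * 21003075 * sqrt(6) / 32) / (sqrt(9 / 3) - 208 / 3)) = 11908743525 * sqrt(2) / 172948 +68806073700 * sqrt(6) / 43237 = 3995424.02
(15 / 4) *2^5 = 120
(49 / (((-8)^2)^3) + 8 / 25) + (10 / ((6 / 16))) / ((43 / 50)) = 26485090633 / 845414400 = 31.33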